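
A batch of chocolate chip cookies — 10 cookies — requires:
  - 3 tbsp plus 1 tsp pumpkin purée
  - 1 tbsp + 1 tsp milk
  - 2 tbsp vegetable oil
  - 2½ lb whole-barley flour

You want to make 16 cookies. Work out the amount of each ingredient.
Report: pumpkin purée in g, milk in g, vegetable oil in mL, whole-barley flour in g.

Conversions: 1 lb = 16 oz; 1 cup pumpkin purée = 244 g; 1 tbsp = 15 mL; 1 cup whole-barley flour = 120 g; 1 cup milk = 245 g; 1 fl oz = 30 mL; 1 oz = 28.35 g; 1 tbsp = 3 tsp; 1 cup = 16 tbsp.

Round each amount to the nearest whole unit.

pumpkin purée: 81 g; milk: 33 g; vegetable oil: 48 mL; whole-barley flour: 1814 g

Scaling factor: 16/10 = 8/5 = 1.6.
pumpkin purée: (3 tbsp + 1 tsp = 10/3 tbsp) × 8/5 ÷ 16 tbsp/cup × 244 g/cup ≈ 81 g
milk: (1 tbsp + 1 tsp = 4/3 tbsp) × 8/5 ÷ 16 tbsp/cup × 245 g/cup ≈ 33 g
vegetable oil: 2 tbsp × 8/5 × 15 mL/tbsp = 48 mL
whole-barley flour: 2.5 lb × 8/5 × 16 oz/lb × 28.35 g/oz ≈ 1814 g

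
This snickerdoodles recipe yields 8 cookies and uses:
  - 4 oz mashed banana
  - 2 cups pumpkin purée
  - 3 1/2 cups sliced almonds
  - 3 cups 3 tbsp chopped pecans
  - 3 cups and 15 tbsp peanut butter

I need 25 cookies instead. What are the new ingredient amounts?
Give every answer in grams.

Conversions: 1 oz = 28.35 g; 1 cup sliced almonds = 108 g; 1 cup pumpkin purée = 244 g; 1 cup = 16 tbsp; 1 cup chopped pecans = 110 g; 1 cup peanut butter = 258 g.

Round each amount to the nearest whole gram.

Scaling factor: 25/8 = 3.125.
mashed banana: 4 oz × 25/8 × 28.35 g/oz ≈ 354 g
pumpkin purée: 2 cup × 25/8 × 244 g/cup = 1525 g
sliced almonds: 3.5 cup × 25/8 × 108 g/cup ≈ 1181 g
chopped pecans: (3 cup + 3 tbsp = 3.1875 cup) × 25/8 × 110 g/cup ≈ 1096 g
peanut butter: (3 cup + 15 tbsp = 3.9375 cup) × 25/8 × 258 g/cup ≈ 3175 g

mashed banana: 354 g; pumpkin purée: 1525 g; sliced almonds: 1181 g; chopped pecans: 1096 g; peanut butter: 3175 g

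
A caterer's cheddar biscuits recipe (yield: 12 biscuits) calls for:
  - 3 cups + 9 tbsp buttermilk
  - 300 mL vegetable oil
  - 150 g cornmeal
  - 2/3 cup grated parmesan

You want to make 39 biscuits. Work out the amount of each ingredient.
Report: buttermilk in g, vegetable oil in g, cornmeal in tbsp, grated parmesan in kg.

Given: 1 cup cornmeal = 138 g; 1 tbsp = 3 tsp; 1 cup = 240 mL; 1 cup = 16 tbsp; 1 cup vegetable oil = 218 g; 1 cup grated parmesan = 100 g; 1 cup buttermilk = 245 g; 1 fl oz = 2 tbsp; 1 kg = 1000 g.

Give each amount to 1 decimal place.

Scaling factor: 39/12 = 13/4 = 3.25.
buttermilk: (3 cup + 9 tbsp = 3.5625 cup) × 13/4 × 245 g/cup ≈ 2836.6 g
vegetable oil: 300 mL × 13/4 ÷ 240 mL/cup × 218 g/cup ≈ 885.6 g
cornmeal: 150 g × 13/4 ÷ 138 g/cup × 16 tbsp/cup ≈ 56.5 tbsp
grated parmesan: 2/3 cup × 13/4 × 100 g/cup ÷ 1000 g/kg ≈ 0.2 kg

buttermilk: 2836.6 g; vegetable oil: 885.6 g; cornmeal: 56.5 tbsp; grated parmesan: 0.2 kg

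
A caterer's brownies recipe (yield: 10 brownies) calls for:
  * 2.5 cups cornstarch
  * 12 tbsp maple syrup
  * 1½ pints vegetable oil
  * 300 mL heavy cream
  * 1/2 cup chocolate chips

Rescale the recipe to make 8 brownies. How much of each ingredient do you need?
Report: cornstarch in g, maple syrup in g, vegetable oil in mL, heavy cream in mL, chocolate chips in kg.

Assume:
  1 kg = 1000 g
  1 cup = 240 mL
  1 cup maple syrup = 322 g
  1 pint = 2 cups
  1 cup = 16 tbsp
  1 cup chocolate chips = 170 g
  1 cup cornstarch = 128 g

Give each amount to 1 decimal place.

cornstarch: 256.0 g; maple syrup: 193.2 g; vegetable oil: 576.0 mL; heavy cream: 240.0 mL; chocolate chips: 0.1 kg

Scaling factor: 8/10 = 4/5 = 0.8.
cornstarch: 2.5 cup × 4/5 × 128 g/cup = 256.0 g
maple syrup: 12 tbsp × 4/5 ÷ 16 tbsp/cup × 322 g/cup = 193.2 g
vegetable oil: 1.5 pint × 4/5 × 2 cup/pint × 240 mL/cup = 576.0 mL
heavy cream: 300 mL × 4/5 = 240.0 mL
chocolate chips: 0.5 cup × 4/5 × 170 g/cup ÷ 1000 g/kg ≈ 0.1 kg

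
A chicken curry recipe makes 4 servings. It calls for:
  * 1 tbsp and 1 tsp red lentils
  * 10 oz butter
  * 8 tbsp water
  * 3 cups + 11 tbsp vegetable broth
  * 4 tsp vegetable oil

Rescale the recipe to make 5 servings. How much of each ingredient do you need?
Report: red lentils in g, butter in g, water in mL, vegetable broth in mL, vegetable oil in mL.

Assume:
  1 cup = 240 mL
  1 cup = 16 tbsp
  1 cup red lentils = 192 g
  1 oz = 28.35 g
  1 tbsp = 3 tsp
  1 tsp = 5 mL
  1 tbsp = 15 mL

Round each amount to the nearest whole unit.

Scaling factor: 5/4 = 1.25.
red lentils: (1 tbsp + 1 tsp = 4/3 tbsp) × 5/4 ÷ 16 tbsp/cup × 192 g/cup = 20 g
butter: 10 oz × 5/4 × 28.35 g/oz ≈ 354 g
water: 8 tbsp × 5/4 × 15 mL/tbsp = 150 mL
vegetable broth: (3 cup + 11 tbsp = 3.6875 cup) × 5/4 × 240 mL/cup ≈ 1106 mL
vegetable oil: 4 tsp × 5/4 × 5 mL/tsp = 25 mL

red lentils: 20 g; butter: 354 g; water: 150 mL; vegetable broth: 1106 mL; vegetable oil: 25 mL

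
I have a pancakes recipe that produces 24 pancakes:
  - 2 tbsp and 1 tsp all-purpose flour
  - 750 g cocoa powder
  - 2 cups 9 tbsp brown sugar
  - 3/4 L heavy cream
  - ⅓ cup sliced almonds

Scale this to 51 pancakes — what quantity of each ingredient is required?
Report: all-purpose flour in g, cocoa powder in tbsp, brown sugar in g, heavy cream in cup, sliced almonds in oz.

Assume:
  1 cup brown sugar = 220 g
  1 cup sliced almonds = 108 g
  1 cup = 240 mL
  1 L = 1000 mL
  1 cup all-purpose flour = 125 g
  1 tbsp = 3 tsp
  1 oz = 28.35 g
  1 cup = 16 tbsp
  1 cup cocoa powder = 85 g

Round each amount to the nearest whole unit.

Scaling factor: 51/24 = 17/8 = 2.125.
all-purpose flour: (2 tbsp + 1 tsp = 7/3 tbsp) × 17/8 ÷ 16 tbsp/cup × 125 g/cup ≈ 39 g
cocoa powder: 750 g × 17/8 ÷ 85 g/cup × 16 tbsp/cup = 300 tbsp
brown sugar: (2 cup + 9 tbsp = 2.5625 cup) × 17/8 × 220 g/cup ≈ 1198 g
heavy cream: 0.75 L × 17/8 × 1000 mL/L ÷ 240 mL/cup ≈ 7 cup
sliced almonds: 1/3 cup × 17/8 × 108 g/cup ÷ 28.35 g/oz ≈ 3 oz

all-purpose flour: 39 g; cocoa powder: 300 tbsp; brown sugar: 1198 g; heavy cream: 7 cup; sliced almonds: 3 oz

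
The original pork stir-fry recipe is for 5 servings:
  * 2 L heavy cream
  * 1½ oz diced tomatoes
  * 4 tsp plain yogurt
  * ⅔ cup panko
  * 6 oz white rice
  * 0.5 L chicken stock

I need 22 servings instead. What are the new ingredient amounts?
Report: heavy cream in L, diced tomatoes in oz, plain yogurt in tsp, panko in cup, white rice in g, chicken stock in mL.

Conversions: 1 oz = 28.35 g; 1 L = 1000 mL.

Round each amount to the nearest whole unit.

heavy cream: 9 L; diced tomatoes: 7 oz; plain yogurt: 18 tsp; panko: 3 cup; white rice: 748 g; chicken stock: 2200 mL

Scaling factor: 22/5 = 4.4.
heavy cream: 2 L × 22/5 ≈ 9 L
diced tomatoes: 1.5 oz × 22/5 ≈ 7 oz
plain yogurt: 4 tsp × 22/5 ≈ 18 tsp
panko: 2/3 cup × 22/5 ≈ 3 cup
white rice: 6 oz × 22/5 × 28.35 g/oz ≈ 748 g
chicken stock: 0.5 L × 22/5 × 1000 mL/L = 2200 mL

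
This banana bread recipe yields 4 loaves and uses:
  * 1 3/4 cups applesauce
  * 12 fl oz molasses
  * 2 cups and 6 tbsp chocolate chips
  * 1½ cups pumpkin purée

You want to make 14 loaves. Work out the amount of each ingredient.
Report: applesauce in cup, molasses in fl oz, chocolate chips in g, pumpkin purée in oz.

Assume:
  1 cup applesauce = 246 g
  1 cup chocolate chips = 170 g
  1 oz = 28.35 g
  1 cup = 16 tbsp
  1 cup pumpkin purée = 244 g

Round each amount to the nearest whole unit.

Scaling factor: 14/4 = 7/2 = 3.5.
applesauce: 1.75 cup × 7/2 ≈ 6 cup
molasses: 12 fl oz × 7/2 = 42 fl oz
chocolate chips: (2 cup + 6 tbsp = 2.375 cup) × 7/2 × 170 g/cup ≈ 1413 g
pumpkin purée: 1.5 cup × 7/2 × 244 g/cup ÷ 28.35 g/oz ≈ 45 oz

applesauce: 6 cup; molasses: 42 fl oz; chocolate chips: 1413 g; pumpkin purée: 45 oz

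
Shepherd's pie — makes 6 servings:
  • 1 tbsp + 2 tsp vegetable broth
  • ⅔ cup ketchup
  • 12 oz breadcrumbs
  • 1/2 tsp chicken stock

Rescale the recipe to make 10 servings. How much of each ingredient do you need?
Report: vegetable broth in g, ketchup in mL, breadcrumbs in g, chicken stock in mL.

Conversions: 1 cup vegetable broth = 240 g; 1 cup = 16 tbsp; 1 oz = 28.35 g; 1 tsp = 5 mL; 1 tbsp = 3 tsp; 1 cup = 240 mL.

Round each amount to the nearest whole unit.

Scaling factor: 10/6 = 5/3.
vegetable broth: (1 tbsp + 2 tsp = 5/3 tbsp) × 5/3 ÷ 16 tbsp/cup × 240 g/cup ≈ 42 g
ketchup: 2/3 cup × 5/3 × 240 mL/cup ≈ 267 mL
breadcrumbs: 12 oz × 5/3 × 28.35 g/oz = 567 g
chicken stock: 0.5 tsp × 5/3 × 5 mL/tsp ≈ 4 mL

vegetable broth: 42 g; ketchup: 267 mL; breadcrumbs: 567 g; chicken stock: 4 mL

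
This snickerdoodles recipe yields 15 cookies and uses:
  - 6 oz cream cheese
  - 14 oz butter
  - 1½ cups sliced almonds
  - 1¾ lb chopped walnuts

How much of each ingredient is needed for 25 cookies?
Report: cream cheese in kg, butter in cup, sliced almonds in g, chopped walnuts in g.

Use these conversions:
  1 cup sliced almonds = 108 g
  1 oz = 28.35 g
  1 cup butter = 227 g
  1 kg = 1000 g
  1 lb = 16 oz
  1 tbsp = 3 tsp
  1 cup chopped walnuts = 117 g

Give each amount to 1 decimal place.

cream cheese: 0.3 kg; butter: 2.9 cup; sliced almonds: 270.0 g; chopped walnuts: 1323.0 g

Scaling factor: 25/15 = 5/3.
cream cheese: 6 oz × 5/3 × 28.35 g/oz ÷ 1000 g/kg ≈ 0.3 kg
butter: 14 oz × 5/3 × 28.35 g/oz ÷ 227 g/cup ≈ 2.9 cup
sliced almonds: 1.5 cup × 5/3 × 108 g/cup = 270.0 g
chopped walnuts: 1.75 lb × 5/3 × 16 oz/lb × 28.35 g/oz = 1323.0 g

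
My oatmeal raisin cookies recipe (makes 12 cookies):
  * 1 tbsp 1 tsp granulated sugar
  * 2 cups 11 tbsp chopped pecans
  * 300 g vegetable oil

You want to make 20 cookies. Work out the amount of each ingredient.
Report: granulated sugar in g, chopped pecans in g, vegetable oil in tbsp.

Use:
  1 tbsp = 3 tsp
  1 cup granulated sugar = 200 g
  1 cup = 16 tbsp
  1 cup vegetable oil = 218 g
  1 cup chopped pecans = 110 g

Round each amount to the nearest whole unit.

granulated sugar: 28 g; chopped pecans: 493 g; vegetable oil: 37 tbsp

Scaling factor: 20/12 = 5/3.
granulated sugar: (1 tbsp + 1 tsp = 4/3 tbsp) × 5/3 ÷ 16 tbsp/cup × 200 g/cup ≈ 28 g
chopped pecans: (2 cup + 11 tbsp = 2.6875 cup) × 5/3 × 110 g/cup ≈ 493 g
vegetable oil: 300 g × 5/3 ÷ 218 g/cup × 16 tbsp/cup ≈ 37 tbsp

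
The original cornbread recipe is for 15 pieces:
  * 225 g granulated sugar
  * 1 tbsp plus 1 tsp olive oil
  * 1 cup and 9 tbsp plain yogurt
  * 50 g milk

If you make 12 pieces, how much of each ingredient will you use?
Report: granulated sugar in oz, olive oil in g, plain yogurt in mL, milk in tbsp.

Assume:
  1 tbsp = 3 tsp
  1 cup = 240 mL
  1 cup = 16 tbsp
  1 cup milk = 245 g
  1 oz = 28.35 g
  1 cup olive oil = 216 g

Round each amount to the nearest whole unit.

Scaling factor: 12/15 = 4/5 = 0.8.
granulated sugar: 225 g × 4/5 ÷ 28.35 g/oz ≈ 6 oz
olive oil: (1 tbsp + 1 tsp = 4/3 tbsp) × 4/5 ÷ 16 tbsp/cup × 216 g/cup ≈ 14 g
plain yogurt: (1 cup + 9 tbsp = 1.5625 cup) × 4/5 × 240 mL/cup = 300 mL
milk: 50 g × 4/5 ÷ 245 g/cup × 16 tbsp/cup ≈ 3 tbsp

granulated sugar: 6 oz; olive oil: 14 g; plain yogurt: 300 mL; milk: 3 tbsp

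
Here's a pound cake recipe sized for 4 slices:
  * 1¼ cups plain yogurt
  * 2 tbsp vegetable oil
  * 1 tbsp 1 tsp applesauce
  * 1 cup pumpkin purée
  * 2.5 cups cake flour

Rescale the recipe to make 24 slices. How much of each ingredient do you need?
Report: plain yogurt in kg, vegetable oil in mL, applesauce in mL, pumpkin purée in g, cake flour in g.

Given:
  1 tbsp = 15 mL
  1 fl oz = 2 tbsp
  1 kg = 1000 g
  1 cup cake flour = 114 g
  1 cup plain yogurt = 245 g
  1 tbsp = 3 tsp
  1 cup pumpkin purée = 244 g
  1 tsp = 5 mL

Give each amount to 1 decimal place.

Scaling factor: 24/4 = 6.
plain yogurt: 1.25 cup × 6 × 245 g/cup ÷ 1000 g/kg ≈ 1.8 kg
vegetable oil: 2 tbsp × 6 × 15 mL/tbsp = 180.0 mL
applesauce: (1 tbsp + 1 tsp = 4/3 tbsp) × 6 × 15 mL/tbsp = 120.0 mL
pumpkin purée: 1 cup × 6 × 244 g/cup = 1464.0 g
cake flour: 2.5 cup × 6 × 114 g/cup = 1710.0 g

plain yogurt: 1.8 kg; vegetable oil: 180.0 mL; applesauce: 120.0 mL; pumpkin purée: 1464.0 g; cake flour: 1710.0 g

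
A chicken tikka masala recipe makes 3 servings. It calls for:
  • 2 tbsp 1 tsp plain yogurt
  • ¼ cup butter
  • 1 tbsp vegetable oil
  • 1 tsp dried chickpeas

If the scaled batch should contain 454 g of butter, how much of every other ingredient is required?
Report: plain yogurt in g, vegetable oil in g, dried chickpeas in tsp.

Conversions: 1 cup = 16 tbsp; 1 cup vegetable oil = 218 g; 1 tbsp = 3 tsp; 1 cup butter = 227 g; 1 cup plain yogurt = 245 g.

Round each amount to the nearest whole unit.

plain yogurt: 286 g; vegetable oil: 109 g; dried chickpeas: 8 tsp

The original recipe has 56.75 g of butter, so the scaling factor is 454 ÷ 56.75 = 8.
plain yogurt: (2 tbsp + 1 tsp = 7/3 tbsp) × 8 ÷ 16 tbsp/cup × 245 g/cup ≈ 286 g
vegetable oil: 1 tbsp × 8 ÷ 16 tbsp/cup × 218 g/cup = 109 g
dried chickpeas: 1 tsp × 8 = 8 tsp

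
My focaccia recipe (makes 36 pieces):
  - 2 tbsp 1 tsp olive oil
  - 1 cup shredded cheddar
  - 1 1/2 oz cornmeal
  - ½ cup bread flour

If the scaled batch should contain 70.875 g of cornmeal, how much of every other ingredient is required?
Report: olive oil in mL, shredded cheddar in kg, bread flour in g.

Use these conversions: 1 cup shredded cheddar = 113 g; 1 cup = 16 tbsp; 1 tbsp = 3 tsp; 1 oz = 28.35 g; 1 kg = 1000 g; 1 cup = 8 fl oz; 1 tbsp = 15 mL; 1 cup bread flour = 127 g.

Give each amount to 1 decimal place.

olive oil: 58.3 mL; shredded cheddar: 0.2 kg; bread flour: 105.8 g

The original recipe has 42.525 g of cornmeal, so the scaling factor is 70.875 ÷ 42.525 = 5/3.
olive oil: (2 tbsp + 1 tsp = 7/3 tbsp) × 5/3 × 15 mL/tbsp ≈ 58.3 mL
shredded cheddar: 1 cup × 5/3 × 113 g/cup ÷ 1000 g/kg ≈ 0.2 kg
bread flour: 0.5 cup × 5/3 × 127 g/cup ≈ 105.8 g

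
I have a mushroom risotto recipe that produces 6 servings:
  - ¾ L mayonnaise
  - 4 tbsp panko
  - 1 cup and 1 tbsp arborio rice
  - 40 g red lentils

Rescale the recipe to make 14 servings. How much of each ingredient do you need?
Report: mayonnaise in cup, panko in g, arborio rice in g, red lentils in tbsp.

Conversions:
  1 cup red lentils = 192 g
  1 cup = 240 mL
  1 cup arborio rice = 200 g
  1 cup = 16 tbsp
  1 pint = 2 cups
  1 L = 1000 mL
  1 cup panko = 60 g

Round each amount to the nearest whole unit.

mayonnaise: 7 cup; panko: 35 g; arborio rice: 496 g; red lentils: 8 tbsp

Scaling factor: 14/6 = 7/3.
mayonnaise: 0.75 L × 7/3 × 1000 mL/L ÷ 240 mL/cup ≈ 7 cup
panko: 4 tbsp × 7/3 ÷ 16 tbsp/cup × 60 g/cup = 35 g
arborio rice: (1 cup + 1 tbsp = 1.0625 cup) × 7/3 × 200 g/cup ≈ 496 g
red lentils: 40 g × 7/3 ÷ 192 g/cup × 16 tbsp/cup ≈ 8 tbsp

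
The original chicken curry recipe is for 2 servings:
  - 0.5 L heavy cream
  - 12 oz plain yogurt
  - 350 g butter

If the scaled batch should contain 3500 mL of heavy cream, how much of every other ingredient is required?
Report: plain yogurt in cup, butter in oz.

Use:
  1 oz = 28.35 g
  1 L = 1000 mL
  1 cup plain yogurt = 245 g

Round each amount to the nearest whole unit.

The original recipe has 500 mL of heavy cream, so the scaling factor is 3500 ÷ 500 = 7.
plain yogurt: 12 oz × 7 × 28.35 g/oz ÷ 245 g/cup ≈ 10 cup
butter: 350 g × 7 ÷ 28.35 g/oz ≈ 86 oz

plain yogurt: 10 cup; butter: 86 oz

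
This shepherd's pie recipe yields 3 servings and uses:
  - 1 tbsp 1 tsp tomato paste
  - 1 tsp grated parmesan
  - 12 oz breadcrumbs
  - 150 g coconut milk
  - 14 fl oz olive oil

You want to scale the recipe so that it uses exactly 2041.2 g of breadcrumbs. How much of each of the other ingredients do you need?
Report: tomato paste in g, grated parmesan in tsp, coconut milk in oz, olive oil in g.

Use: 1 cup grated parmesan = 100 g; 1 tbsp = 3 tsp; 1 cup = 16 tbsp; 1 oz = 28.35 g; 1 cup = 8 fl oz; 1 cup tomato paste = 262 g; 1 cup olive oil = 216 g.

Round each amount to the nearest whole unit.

tomato paste: 131 g; grated parmesan: 6 tsp; coconut milk: 32 oz; olive oil: 2268 g

The original recipe has 340.2 g of breadcrumbs, so the scaling factor is 2041.2 ÷ 340.2 = 6.
tomato paste: (1 tbsp + 1 tsp = 4/3 tbsp) × 6 ÷ 16 tbsp/cup × 262 g/cup = 131 g
grated parmesan: 1 tsp × 6 = 6 tsp
coconut milk: 150 g × 6 ÷ 28.35 g/oz ≈ 32 oz
olive oil: 14 fl oz × 6 ÷ 8 fl oz/cup × 216 g/cup = 2268 g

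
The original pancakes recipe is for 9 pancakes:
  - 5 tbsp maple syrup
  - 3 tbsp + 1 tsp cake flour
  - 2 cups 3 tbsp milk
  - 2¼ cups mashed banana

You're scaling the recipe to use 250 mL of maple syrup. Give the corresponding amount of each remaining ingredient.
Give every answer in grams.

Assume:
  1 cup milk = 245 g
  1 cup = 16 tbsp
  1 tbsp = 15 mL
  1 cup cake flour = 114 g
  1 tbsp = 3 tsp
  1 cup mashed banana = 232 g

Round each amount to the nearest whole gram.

cake flour: 79 g; milk: 1786 g; mashed banana: 1740 g

The original recipe has 75 mL of maple syrup, so the scaling factor is 250 ÷ 75 = 10/3.
cake flour: (3 tbsp + 1 tsp = 10/3 tbsp) × 10/3 ÷ 16 tbsp/cup × 114 g/cup ≈ 79 g
milk: (2 cup + 3 tbsp = 2.1875 cup) × 10/3 × 245 g/cup ≈ 1786 g
mashed banana: 2.25 cup × 10/3 × 232 g/cup = 1740 g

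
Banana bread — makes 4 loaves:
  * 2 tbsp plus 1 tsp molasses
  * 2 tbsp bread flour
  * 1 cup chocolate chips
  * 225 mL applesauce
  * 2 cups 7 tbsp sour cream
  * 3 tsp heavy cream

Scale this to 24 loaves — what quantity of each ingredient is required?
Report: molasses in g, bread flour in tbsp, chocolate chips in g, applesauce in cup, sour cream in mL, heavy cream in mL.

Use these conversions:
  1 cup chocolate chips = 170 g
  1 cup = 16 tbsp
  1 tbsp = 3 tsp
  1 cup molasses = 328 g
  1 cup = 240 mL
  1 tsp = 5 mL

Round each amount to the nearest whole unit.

molasses: 287 g; bread flour: 12 tbsp; chocolate chips: 1020 g; applesauce: 6 cup; sour cream: 3510 mL; heavy cream: 90 mL

Scaling factor: 24/4 = 6.
molasses: (2 tbsp + 1 tsp = 7/3 tbsp) × 6 ÷ 16 tbsp/cup × 328 g/cup = 287 g
bread flour: 2 tbsp × 6 = 12 tbsp
chocolate chips: 1 cup × 6 × 170 g/cup = 1020 g
applesauce: 225 mL × 6 ÷ 240 mL/cup ≈ 6 cup
sour cream: (2 cup + 7 tbsp = 2.4375 cup) × 6 × 240 mL/cup = 3510 mL
heavy cream: 3 tsp × 6 × 5 mL/tsp = 90 mL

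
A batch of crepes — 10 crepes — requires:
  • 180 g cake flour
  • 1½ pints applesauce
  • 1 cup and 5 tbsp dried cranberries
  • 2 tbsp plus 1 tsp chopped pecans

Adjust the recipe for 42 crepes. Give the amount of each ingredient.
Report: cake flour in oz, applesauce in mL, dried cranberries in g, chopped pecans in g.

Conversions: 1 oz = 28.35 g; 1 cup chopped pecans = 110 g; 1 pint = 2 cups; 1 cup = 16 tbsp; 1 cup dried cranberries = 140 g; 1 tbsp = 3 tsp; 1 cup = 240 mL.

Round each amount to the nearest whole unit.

Scaling factor: 42/10 = 21/5 = 4.2.
cake flour: 180 g × 21/5 ÷ 28.35 g/oz ≈ 27 oz
applesauce: 1.5 pint × 21/5 × 2 cup/pint × 240 mL/cup = 3024 mL
dried cranberries: (1 cup + 5 tbsp = 1.3125 cup) × 21/5 × 140 g/cup ≈ 772 g
chopped pecans: (2 tbsp + 1 tsp = 7/3 tbsp) × 21/5 ÷ 16 tbsp/cup × 110 g/cup ≈ 67 g

cake flour: 27 oz; applesauce: 3024 mL; dried cranberries: 772 g; chopped pecans: 67 g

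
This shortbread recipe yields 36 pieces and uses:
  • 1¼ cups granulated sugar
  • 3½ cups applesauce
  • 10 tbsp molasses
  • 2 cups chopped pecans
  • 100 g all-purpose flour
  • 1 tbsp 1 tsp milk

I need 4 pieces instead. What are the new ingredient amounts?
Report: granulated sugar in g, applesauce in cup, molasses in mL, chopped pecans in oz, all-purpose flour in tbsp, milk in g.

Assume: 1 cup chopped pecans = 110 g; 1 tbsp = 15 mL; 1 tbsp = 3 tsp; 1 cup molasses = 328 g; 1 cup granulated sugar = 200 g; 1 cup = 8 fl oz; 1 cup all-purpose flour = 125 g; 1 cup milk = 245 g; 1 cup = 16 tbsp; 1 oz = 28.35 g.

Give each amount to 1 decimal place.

granulated sugar: 27.8 g; applesauce: 0.4 cup; molasses: 16.7 mL; chopped pecans: 0.9 oz; all-purpose flour: 1.4 tbsp; milk: 2.3 g

Scaling factor: 4/36 = 1/9.
granulated sugar: 1.25 cup × 1/9 × 200 g/cup ≈ 27.8 g
applesauce: 3.5 cup × 1/9 ≈ 0.4 cup
molasses: 10 tbsp × 1/9 × 15 mL/tbsp ≈ 16.7 mL
chopped pecans: 2 cup × 1/9 × 110 g/cup ÷ 28.35 g/oz ≈ 0.9 oz
all-purpose flour: 100 g × 1/9 ÷ 125 g/cup × 16 tbsp/cup ≈ 1.4 tbsp
milk: (1 tbsp + 1 tsp = 4/3 tbsp) × 1/9 ÷ 16 tbsp/cup × 245 g/cup ≈ 2.3 g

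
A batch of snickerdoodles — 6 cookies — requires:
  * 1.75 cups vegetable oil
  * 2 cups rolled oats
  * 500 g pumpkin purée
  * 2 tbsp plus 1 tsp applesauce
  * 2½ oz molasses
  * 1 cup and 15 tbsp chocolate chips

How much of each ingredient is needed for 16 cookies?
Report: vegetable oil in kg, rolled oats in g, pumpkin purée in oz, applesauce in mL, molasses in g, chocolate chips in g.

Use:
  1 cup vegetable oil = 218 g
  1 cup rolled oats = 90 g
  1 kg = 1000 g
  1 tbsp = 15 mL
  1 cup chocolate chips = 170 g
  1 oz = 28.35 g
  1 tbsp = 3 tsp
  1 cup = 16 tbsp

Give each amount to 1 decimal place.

vegetable oil: 1.0 kg; rolled oats: 480.0 g; pumpkin purée: 47.0 oz; applesauce: 93.3 mL; molasses: 189.0 g; chocolate chips: 878.3 g

Scaling factor: 16/6 = 8/3.
vegetable oil: 1.75 cup × 8/3 × 218 g/cup ÷ 1000 g/kg ≈ 1.0 kg
rolled oats: 2 cup × 8/3 × 90 g/cup = 480.0 g
pumpkin purée: 500 g × 8/3 ÷ 28.35 g/oz ≈ 47.0 oz
applesauce: (2 tbsp + 1 tsp = 7/3 tbsp) × 8/3 × 15 mL/tbsp ≈ 93.3 mL
molasses: 2.5 oz × 8/3 × 28.35 g/oz = 189.0 g
chocolate chips: (1 cup + 15 tbsp = 1.9375 cup) × 8/3 × 170 g/cup ≈ 878.3 g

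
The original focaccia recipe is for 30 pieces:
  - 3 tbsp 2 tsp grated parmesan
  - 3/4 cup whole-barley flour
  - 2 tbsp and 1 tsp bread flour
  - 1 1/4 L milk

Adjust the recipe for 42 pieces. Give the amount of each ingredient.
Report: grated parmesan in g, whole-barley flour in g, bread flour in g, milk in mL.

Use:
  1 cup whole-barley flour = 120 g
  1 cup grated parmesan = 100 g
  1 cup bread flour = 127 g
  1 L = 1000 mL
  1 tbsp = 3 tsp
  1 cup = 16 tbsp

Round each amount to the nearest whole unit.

Scaling factor: 42/30 = 7/5 = 1.4.
grated parmesan: (3 tbsp + 2 tsp = 11/3 tbsp) × 7/5 ÷ 16 tbsp/cup × 100 g/cup ≈ 32 g
whole-barley flour: 0.75 cup × 7/5 × 120 g/cup = 126 g
bread flour: (2 tbsp + 1 tsp = 7/3 tbsp) × 7/5 ÷ 16 tbsp/cup × 127 g/cup ≈ 26 g
milk: 1.25 L × 7/5 × 1000 mL/L = 1750 mL

grated parmesan: 32 g; whole-barley flour: 126 g; bread flour: 26 g; milk: 1750 mL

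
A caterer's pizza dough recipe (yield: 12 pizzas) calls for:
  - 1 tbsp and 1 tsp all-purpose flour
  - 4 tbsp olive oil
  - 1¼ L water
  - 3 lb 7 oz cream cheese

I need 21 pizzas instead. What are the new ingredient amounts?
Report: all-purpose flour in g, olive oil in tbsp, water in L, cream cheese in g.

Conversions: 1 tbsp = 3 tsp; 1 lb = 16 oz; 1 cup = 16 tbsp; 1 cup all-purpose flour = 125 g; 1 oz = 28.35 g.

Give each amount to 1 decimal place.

Scaling factor: 21/12 = 7/4 = 1.75.
all-purpose flour: (1 tbsp + 1 tsp = 4/3 tbsp) × 7/4 ÷ 16 tbsp/cup × 125 g/cup ≈ 18.2 g
olive oil: 4 tbsp × 7/4 = 7.0 tbsp
water: 1.25 L × 7/4 ≈ 2.2 L
cream cheese: (3 lb + 7 oz = 3.4375 lb) × 7/4 × 16 oz/lb × 28.35 g/oz ≈ 2728.7 g

all-purpose flour: 18.2 g; olive oil: 7.0 tbsp; water: 2.2 L; cream cheese: 2728.7 g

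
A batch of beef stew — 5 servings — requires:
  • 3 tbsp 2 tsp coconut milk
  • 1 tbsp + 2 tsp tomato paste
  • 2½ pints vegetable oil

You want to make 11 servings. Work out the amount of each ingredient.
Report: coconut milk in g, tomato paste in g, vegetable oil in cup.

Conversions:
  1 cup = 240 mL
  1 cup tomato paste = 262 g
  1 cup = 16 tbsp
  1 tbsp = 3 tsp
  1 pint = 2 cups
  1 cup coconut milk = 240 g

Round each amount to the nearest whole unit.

coconut milk: 121 g; tomato paste: 60 g; vegetable oil: 11 cup

Scaling factor: 11/5 = 2.2.
coconut milk: (3 tbsp + 2 tsp = 11/3 tbsp) × 11/5 ÷ 16 tbsp/cup × 240 g/cup = 121 g
tomato paste: (1 tbsp + 2 tsp = 5/3 tbsp) × 11/5 ÷ 16 tbsp/cup × 262 g/cup ≈ 60 g
vegetable oil: 2.5 pint × 11/5 × 2 cup/pint = 11 cup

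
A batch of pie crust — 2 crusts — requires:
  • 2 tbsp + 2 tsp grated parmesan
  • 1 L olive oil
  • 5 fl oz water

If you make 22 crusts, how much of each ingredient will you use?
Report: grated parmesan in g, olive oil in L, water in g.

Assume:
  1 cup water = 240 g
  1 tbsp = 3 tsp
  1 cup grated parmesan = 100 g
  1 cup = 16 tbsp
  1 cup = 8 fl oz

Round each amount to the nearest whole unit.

grated parmesan: 183 g; olive oil: 11 L; water: 1650 g

Scaling factor: 22/2 = 11.
grated parmesan: (2 tbsp + 2 tsp = 8/3 tbsp) × 11 ÷ 16 tbsp/cup × 100 g/cup ≈ 183 g
olive oil: 1 L × 11 = 11 L
water: 5 fl oz × 11 ÷ 8 fl oz/cup × 240 g/cup = 1650 g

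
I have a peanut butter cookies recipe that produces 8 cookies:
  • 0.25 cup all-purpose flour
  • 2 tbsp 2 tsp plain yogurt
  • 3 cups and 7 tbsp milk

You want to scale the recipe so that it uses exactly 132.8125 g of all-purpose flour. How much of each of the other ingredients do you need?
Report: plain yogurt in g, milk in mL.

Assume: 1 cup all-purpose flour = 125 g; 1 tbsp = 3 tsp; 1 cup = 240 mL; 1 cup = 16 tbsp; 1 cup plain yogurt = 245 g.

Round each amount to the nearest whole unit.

plain yogurt: 174 g; milk: 3506 mL

The original recipe has 31.25 g of all-purpose flour, so the scaling factor is 132.8125 ÷ 31.25 = 17/4 = 4.25.
plain yogurt: (2 tbsp + 2 tsp = 8/3 tbsp) × 17/4 ÷ 16 tbsp/cup × 245 g/cup ≈ 174 g
milk: (3 cup + 7 tbsp = 3.4375 cup) × 17/4 × 240 mL/cup ≈ 3506 mL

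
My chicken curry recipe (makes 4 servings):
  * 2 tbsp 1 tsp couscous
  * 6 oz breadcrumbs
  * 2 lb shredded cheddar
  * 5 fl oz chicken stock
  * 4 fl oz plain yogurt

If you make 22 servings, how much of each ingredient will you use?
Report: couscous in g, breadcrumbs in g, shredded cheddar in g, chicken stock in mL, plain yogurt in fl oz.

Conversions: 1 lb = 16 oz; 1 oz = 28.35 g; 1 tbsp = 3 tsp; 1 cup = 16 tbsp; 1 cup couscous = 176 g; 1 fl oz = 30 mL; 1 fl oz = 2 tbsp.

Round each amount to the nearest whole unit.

Scaling factor: 22/4 = 11/2 = 5.5.
couscous: (2 tbsp + 1 tsp = 7/3 tbsp) × 11/2 ÷ 16 tbsp/cup × 176 g/cup ≈ 141 g
breadcrumbs: 6 oz × 11/2 × 28.35 g/oz ≈ 936 g
shredded cheddar: 2 lb × 11/2 × 16 oz/lb × 28.35 g/oz ≈ 4990 g
chicken stock: 5 fl oz × 11/2 × 30 mL/fl oz = 825 mL
plain yogurt: 4 fl oz × 11/2 = 22 fl oz

couscous: 141 g; breadcrumbs: 936 g; shredded cheddar: 4990 g; chicken stock: 825 mL; plain yogurt: 22 fl oz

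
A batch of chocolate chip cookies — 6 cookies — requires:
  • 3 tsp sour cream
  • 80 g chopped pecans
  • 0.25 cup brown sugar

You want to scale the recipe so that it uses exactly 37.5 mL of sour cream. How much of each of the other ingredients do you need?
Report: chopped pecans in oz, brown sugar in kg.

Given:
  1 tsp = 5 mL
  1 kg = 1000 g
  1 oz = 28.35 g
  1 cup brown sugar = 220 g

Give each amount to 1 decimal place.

The original recipe has 15 mL of sour cream, so the scaling factor is 37.5 ÷ 15 = 5/2 = 2.5.
chopped pecans: 80 g × 5/2 ÷ 28.35 g/oz ≈ 7.1 oz
brown sugar: 0.25 cup × 5/2 × 220 g/cup ÷ 1000 g/kg ≈ 0.1 kg

chopped pecans: 7.1 oz; brown sugar: 0.1 kg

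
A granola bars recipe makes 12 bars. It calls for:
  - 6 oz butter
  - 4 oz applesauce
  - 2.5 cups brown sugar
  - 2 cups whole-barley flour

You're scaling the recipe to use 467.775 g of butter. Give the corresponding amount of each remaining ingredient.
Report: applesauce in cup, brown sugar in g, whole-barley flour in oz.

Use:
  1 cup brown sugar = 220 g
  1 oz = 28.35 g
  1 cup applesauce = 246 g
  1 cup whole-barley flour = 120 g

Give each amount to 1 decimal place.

The original recipe has 170.1 g of butter, so the scaling factor is 467.775 ÷ 170.1 = 11/4 = 2.75.
applesauce: 4 oz × 11/4 × 28.35 g/oz ÷ 246 g/cup ≈ 1.3 cup
brown sugar: 2.5 cup × 11/4 × 220 g/cup = 1512.5 g
whole-barley flour: 2 cup × 11/4 × 120 g/cup ÷ 28.35 g/oz ≈ 23.3 oz

applesauce: 1.3 cup; brown sugar: 1512.5 g; whole-barley flour: 23.3 oz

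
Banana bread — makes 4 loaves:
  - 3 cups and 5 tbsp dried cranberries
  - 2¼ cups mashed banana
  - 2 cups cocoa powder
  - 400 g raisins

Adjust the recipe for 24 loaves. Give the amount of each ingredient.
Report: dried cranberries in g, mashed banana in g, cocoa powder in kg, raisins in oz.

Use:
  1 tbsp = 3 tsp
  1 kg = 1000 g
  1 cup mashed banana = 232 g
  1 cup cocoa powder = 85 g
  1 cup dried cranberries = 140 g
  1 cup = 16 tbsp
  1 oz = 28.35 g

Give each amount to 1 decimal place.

Scaling factor: 24/4 = 6.
dried cranberries: (3 cup + 5 tbsp = 3.3125 cup) × 6 × 140 g/cup = 2782.5 g
mashed banana: 2.25 cup × 6 × 232 g/cup = 3132.0 g
cocoa powder: 2 cup × 6 × 85 g/cup ÷ 1000 g/kg ≈ 1.0 kg
raisins: 400 g × 6 ÷ 28.35 g/oz ≈ 84.7 oz

dried cranberries: 2782.5 g; mashed banana: 3132.0 g; cocoa powder: 1.0 kg; raisins: 84.7 oz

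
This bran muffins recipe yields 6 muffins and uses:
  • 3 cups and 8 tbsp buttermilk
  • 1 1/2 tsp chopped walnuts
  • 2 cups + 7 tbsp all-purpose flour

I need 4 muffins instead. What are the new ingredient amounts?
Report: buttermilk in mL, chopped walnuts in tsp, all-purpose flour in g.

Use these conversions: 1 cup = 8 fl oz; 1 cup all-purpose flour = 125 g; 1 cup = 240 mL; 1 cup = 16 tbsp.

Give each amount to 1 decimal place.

buttermilk: 560.0 mL; chopped walnuts: 1.0 tsp; all-purpose flour: 203.1 g

Scaling factor: 4/6 = 2/3.
buttermilk: (3 cup + 8 tbsp = 3.5 cup) × 2/3 × 240 mL/cup = 560.0 mL
chopped walnuts: 1.5 tsp × 2/3 = 1.0 tsp
all-purpose flour: (2 cup + 7 tbsp = 2.4375 cup) × 2/3 × 125 g/cup ≈ 203.1 g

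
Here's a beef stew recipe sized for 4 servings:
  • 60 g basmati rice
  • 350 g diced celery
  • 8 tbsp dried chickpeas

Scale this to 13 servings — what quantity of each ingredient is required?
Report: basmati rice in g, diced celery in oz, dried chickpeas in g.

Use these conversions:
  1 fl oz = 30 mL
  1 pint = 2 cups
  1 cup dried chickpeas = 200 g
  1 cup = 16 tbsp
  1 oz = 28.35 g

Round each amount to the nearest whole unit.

Scaling factor: 13/4 = 3.25.
basmati rice: 60 g × 13/4 = 195 g
diced celery: 350 g × 13/4 ÷ 28.35 g/oz ≈ 40 oz
dried chickpeas: 8 tbsp × 13/4 ÷ 16 tbsp/cup × 200 g/cup = 325 g

basmati rice: 195 g; diced celery: 40 oz; dried chickpeas: 325 g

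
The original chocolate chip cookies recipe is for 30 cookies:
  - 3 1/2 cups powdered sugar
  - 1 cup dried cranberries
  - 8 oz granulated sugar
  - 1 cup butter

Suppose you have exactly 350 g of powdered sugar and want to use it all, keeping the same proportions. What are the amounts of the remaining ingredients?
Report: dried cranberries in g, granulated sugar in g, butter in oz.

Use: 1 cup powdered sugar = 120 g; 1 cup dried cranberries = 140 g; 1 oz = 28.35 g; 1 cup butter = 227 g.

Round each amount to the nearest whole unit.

dried cranberries: 117 g; granulated sugar: 189 g; butter: 7 oz

The original recipe has 420 g of powdered sugar, so the scaling factor is 350 ÷ 420 = 5/6.
dried cranberries: 1 cup × 5/6 × 140 g/cup ≈ 117 g
granulated sugar: 8 oz × 5/6 × 28.35 g/oz = 189 g
butter: 1 cup × 5/6 × 227 g/cup ÷ 28.35 g/oz ≈ 7 oz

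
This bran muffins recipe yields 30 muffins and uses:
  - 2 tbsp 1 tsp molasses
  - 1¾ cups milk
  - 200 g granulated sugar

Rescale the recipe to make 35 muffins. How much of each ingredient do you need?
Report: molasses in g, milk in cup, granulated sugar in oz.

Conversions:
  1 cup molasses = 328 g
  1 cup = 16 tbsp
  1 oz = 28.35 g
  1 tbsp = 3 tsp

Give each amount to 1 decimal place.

Scaling factor: 35/30 = 7/6.
molasses: (2 tbsp + 1 tsp = 7/3 tbsp) × 7/6 ÷ 16 tbsp/cup × 328 g/cup ≈ 55.8 g
milk: 1.75 cup × 7/6 ≈ 2.0 cup
granulated sugar: 200 g × 7/6 ÷ 28.35 g/oz ≈ 8.2 oz

molasses: 55.8 g; milk: 2.0 cup; granulated sugar: 8.2 oz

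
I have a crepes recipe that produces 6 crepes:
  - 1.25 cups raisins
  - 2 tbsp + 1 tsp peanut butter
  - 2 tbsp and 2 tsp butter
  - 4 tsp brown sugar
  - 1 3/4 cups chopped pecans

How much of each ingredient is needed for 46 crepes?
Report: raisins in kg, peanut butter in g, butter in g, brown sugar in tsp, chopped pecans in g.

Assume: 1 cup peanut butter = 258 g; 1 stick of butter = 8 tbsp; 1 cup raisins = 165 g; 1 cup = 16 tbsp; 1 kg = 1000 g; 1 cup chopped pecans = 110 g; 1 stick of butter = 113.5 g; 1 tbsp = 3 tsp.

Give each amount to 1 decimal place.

raisins: 1.6 kg; peanut butter: 288.5 g; butter: 290.1 g; brown sugar: 30.7 tsp; chopped pecans: 1475.8 g

Scaling factor: 46/6 = 23/3.
raisins: 1.25 cup × 23/3 × 165 g/cup ÷ 1000 g/kg ≈ 1.6 kg
peanut butter: (2 tbsp + 1 tsp = 7/3 tbsp) × 23/3 ÷ 16 tbsp/cup × 258 g/cup ≈ 288.5 g
butter: (2 tbsp + 2 tsp = 8/3 tbsp) × 23/3 ÷ 8 tbsp/stick × 113.5 g/stick ≈ 290.1 g
brown sugar: 4 tsp × 23/3 ≈ 30.7 tsp
chopped pecans: 1.75 cup × 23/3 × 110 g/cup ≈ 1475.8 g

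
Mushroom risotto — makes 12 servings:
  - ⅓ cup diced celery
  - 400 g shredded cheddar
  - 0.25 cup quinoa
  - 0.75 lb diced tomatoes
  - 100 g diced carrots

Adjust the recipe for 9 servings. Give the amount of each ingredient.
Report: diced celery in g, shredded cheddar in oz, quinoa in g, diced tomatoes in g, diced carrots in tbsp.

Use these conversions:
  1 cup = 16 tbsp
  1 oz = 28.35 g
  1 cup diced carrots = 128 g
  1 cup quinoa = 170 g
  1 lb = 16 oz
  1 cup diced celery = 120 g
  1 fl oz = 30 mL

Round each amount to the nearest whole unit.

diced celery: 30 g; shredded cheddar: 11 oz; quinoa: 32 g; diced tomatoes: 255 g; diced carrots: 9 tbsp

Scaling factor: 9/12 = 3/4 = 0.75.
diced celery: 1/3 cup × 3/4 × 120 g/cup = 30 g
shredded cheddar: 400 g × 3/4 ÷ 28.35 g/oz ≈ 11 oz
quinoa: 0.25 cup × 3/4 × 170 g/cup ≈ 32 g
diced tomatoes: 0.75 lb × 3/4 × 16 oz/lb × 28.35 g/oz ≈ 255 g
diced carrots: 100 g × 3/4 ÷ 128 g/cup × 16 tbsp/cup ≈ 9 tbsp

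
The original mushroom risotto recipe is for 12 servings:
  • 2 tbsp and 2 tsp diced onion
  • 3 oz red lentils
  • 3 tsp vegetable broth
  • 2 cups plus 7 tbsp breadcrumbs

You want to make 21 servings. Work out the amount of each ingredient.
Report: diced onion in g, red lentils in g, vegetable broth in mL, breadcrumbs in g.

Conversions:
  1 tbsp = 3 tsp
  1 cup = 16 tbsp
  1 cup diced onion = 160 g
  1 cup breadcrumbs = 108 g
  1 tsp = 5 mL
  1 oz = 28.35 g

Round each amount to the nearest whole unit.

diced onion: 47 g; red lentils: 149 g; vegetable broth: 26 mL; breadcrumbs: 461 g

Scaling factor: 21/12 = 7/4 = 1.75.
diced onion: (2 tbsp + 2 tsp = 8/3 tbsp) × 7/4 ÷ 16 tbsp/cup × 160 g/cup ≈ 47 g
red lentils: 3 oz × 7/4 × 28.35 g/oz ≈ 149 g
vegetable broth: 3 tsp × 7/4 × 5 mL/tsp ≈ 26 mL
breadcrumbs: (2 cup + 7 tbsp = 2.4375 cup) × 7/4 × 108 g/cup ≈ 461 g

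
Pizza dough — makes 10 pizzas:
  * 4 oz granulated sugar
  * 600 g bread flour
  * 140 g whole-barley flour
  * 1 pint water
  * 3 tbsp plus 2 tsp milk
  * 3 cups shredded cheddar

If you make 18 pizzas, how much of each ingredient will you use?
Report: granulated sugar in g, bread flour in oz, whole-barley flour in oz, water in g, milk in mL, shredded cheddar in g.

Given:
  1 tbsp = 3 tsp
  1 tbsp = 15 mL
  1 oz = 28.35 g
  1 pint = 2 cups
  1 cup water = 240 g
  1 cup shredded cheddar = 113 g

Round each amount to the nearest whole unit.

Scaling factor: 18/10 = 9/5 = 1.8.
granulated sugar: 4 oz × 9/5 × 28.35 g/oz ≈ 204 g
bread flour: 600 g × 9/5 ÷ 28.35 g/oz ≈ 38 oz
whole-barley flour: 140 g × 9/5 ÷ 28.35 g/oz ≈ 9 oz
water: 1 pint × 9/5 × 2 cup/pint × 240 g/cup = 864 g
milk: (3 tbsp + 2 tsp = 11/3 tbsp) × 9/5 × 15 mL/tbsp = 99 mL
shredded cheddar: 3 cup × 9/5 × 113 g/cup ≈ 610 g

granulated sugar: 204 g; bread flour: 38 oz; whole-barley flour: 9 oz; water: 864 g; milk: 99 mL; shredded cheddar: 610 g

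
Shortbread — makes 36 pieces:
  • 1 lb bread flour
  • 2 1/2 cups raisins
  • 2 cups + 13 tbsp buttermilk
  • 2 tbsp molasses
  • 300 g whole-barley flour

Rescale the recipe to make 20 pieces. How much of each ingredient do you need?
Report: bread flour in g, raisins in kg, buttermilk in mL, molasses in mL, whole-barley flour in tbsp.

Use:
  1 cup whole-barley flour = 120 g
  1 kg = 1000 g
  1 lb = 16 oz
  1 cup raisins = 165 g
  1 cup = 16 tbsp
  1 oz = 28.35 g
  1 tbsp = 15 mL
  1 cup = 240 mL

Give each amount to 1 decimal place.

Scaling factor: 20/36 = 5/9.
bread flour: 1 lb × 5/9 × 16 oz/lb × 28.35 g/oz = 252.0 g
raisins: 2.5 cup × 5/9 × 165 g/cup ÷ 1000 g/kg ≈ 0.2 kg
buttermilk: (2 cup + 13 tbsp = 2.8125 cup) × 5/9 × 240 mL/cup = 375.0 mL
molasses: 2 tbsp × 5/9 × 15 mL/tbsp ≈ 16.7 mL
whole-barley flour: 300 g × 5/9 ÷ 120 g/cup × 16 tbsp/cup ≈ 22.2 tbsp

bread flour: 252.0 g; raisins: 0.2 kg; buttermilk: 375.0 mL; molasses: 16.7 mL; whole-barley flour: 22.2 tbsp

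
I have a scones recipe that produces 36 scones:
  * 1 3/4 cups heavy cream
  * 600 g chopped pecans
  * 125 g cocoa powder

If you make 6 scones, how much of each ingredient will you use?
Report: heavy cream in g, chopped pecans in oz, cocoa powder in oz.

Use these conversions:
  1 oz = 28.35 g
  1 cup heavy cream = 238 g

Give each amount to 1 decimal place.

Scaling factor: 6/36 = 1/6.
heavy cream: 1.75 cup × 1/6 × 238 g/cup ≈ 69.4 g
chopped pecans: 600 g × 1/6 ÷ 28.35 g/oz ≈ 3.5 oz
cocoa powder: 125 g × 1/6 ÷ 28.35 g/oz ≈ 0.7 oz

heavy cream: 69.4 g; chopped pecans: 3.5 oz; cocoa powder: 0.7 oz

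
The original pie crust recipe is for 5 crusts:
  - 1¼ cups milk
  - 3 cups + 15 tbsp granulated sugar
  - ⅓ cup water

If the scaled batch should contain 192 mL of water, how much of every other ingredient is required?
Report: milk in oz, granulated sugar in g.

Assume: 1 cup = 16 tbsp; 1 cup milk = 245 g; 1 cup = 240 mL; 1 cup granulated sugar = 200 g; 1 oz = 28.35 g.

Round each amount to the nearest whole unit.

The original recipe has 80 mL of water, so the scaling factor is 192 ÷ 80 = 12/5 = 2.4.
milk: 1.25 cup × 12/5 × 245 g/cup ÷ 28.35 g/oz ≈ 26 oz
granulated sugar: (3 cup + 15 tbsp = 3.9375 cup) × 12/5 × 200 g/cup = 1890 g

milk: 26 oz; granulated sugar: 1890 g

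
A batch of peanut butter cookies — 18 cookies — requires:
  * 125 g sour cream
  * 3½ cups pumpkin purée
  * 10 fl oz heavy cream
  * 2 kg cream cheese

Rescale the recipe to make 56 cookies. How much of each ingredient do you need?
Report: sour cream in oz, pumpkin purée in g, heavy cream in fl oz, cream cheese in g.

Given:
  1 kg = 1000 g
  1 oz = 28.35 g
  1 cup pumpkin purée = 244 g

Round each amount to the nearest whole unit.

sour cream: 14 oz; pumpkin purée: 2657 g; heavy cream: 31 fl oz; cream cheese: 6222 g

Scaling factor: 56/18 = 28/9.
sour cream: 125 g × 28/9 ÷ 28.35 g/oz ≈ 14 oz
pumpkin purée: 3.5 cup × 28/9 × 244 g/cup ≈ 2657 g
heavy cream: 10 fl oz × 28/9 ≈ 31 fl oz
cream cheese: 2 kg × 28/9 × 1000 g/kg ≈ 6222 g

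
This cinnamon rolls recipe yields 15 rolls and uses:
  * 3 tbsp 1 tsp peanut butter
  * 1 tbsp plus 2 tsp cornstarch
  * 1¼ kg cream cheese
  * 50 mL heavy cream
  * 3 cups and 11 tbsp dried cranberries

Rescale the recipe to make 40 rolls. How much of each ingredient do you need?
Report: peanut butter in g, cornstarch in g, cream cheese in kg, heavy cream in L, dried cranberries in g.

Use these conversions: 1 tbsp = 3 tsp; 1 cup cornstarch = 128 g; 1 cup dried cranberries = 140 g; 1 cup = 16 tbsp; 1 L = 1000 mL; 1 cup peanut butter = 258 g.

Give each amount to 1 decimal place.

Scaling factor: 40/15 = 8/3.
peanut butter: (3 tbsp + 1 tsp = 10/3 tbsp) × 8/3 ÷ 16 tbsp/cup × 258 g/cup ≈ 143.3 g
cornstarch: (1 tbsp + 2 tsp = 5/3 tbsp) × 8/3 ÷ 16 tbsp/cup × 128 g/cup ≈ 35.6 g
cream cheese: 1.25 kg × 8/3 ≈ 3.3 kg
heavy cream: 50 mL × 8/3 ÷ 1000 mL/L ≈ 0.1 L
dried cranberries: (3 cup + 11 tbsp = 3.6875 cup) × 8/3 × 140 g/cup ≈ 1376.7 g

peanut butter: 143.3 g; cornstarch: 35.6 g; cream cheese: 3.3 kg; heavy cream: 0.1 L; dried cranberries: 1376.7 g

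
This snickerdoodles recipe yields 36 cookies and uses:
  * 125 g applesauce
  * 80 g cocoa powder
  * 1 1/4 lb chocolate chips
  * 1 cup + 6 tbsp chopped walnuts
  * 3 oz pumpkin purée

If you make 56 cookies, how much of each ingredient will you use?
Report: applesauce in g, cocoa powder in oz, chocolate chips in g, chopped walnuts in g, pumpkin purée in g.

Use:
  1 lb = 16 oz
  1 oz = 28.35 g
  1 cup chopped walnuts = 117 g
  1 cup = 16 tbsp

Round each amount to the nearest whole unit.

Scaling factor: 56/36 = 14/9.
applesauce: 125 g × 14/9 ≈ 194 g
cocoa powder: 80 g × 14/9 ÷ 28.35 g/oz ≈ 4 oz
chocolate chips: 1.25 lb × 14/9 × 16 oz/lb × 28.35 g/oz = 882 g
chopped walnuts: (1 cup + 6 tbsp = 1.375 cup) × 14/9 × 117 g/cup ≈ 250 g
pumpkin purée: 3 oz × 14/9 × 28.35 g/oz ≈ 132 g

applesauce: 194 g; cocoa powder: 4 oz; chocolate chips: 882 g; chopped walnuts: 250 g; pumpkin purée: 132 g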